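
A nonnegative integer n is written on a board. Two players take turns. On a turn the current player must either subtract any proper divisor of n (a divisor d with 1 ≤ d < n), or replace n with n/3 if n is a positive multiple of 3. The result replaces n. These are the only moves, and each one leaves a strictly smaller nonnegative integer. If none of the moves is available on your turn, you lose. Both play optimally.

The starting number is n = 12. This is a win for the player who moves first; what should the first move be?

Classify positions by backward induction: terminal positions (no move available) are L. From any other position, the mover wins iff some move reaches an L.
n=0: no move → L
n=1: no move → L
n=2: W (go to 1, an L position)
n=3: W (go to 1, an L position)
n=4: L (options 2(W), 3(W) are all W)
n=5: W (go to 4, an L position)
n=6: W (go to 4, an L position)
n=7: L (sole option 6(W) is W)
n=8: W (go to 4, an L position)
n=9: L (options 3(W), 6(W), 8(W) are all W)
n=10: W (go to 9, an L position)
n=11: L (sole option 10(W) is W)
n=12: W (go to 4, an L position)
From 12, the L positions reachable in one move are: 4, 9, 11. Any move reaching one of these is winning.

Move to 4.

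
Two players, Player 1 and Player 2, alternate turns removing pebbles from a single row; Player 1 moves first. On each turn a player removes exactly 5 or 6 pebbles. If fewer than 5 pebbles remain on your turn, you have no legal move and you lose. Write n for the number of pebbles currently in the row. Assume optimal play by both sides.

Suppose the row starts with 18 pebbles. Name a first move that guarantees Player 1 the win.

Remove 5, leaving 13.

Compute win/loss labels from the base case upward. A position with no move is L. Any other position is W if it can reach an L in one move, else L.
n=0: no move → L
n=1: no move → L
n=2: no move → L
n=3: no move → L
n=4: no move → L
n=5: W (go to 0, an L position)
n=6: W (go to 1, an L position)
n=7: W (go to 2, an L position)
n=8: W (go to 3, an L position)
n=9: W (go to 4, an L position)
n=10: W (go to 4, an L position)
n=11: L (options 6(W), 5(W) are all W)
n=12: L (options 7(W), 6(W) are all W)
n=13: L (options 8(W), 7(W) are all W)
n=14: L (options 9(W), 8(W) are all W)
n=15: L (options 10(W), 9(W) are all W)
n=16: W (go to 11, an L position)
n=17: W (go to 12, an L position)
n=18: W (go to 13, an L position)
From 18, the L positions reachable in one move are: 13, 12. Any move reaching one of these is winning.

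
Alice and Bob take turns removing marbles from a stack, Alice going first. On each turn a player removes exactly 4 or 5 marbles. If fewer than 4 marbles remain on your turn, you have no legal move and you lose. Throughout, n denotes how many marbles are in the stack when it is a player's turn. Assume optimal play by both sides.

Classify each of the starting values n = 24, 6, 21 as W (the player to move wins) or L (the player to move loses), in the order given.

Classify positions by backward induction: terminal positions (no move available) are L. From any other position, the mover wins iff some move reaches an L.
n=0: no move → L
n=1: no move → L
n=2: no move → L
n=3: no move → L
n=4: W (go to 0, an L position)
n=5: W (go to 1, an L position)
n=6: W (go to 2, an L position)
n=7: W (go to 3, an L position)
n=8: W (go to 3, an L position)
n=9: L (options 5(W), 4(W) are all W)
n=10: L (options 6(W), 5(W) are all W)
n=11: L (options 7(W), 6(W) are all W)
n=12: L (options 8(W), 7(W) are all W)
n=13: W (go to 9, an L position)
n=14: W (go to 10, an L position)
n=15: W (go to 11, an L position)
n=16: W (go to 12, an L position)
n=17: W (go to 12, an L position)
n=18: L (options 14(W), 13(W) are all W)
n=19: L (options 15(W), 14(W) are all W)
n=20: L (options 16(W), 15(W) are all W)
n=21: L (options 17(W), 16(W) are all W)
n=22: W (go to 18, an L position)
n=23: W (go to 19, an L position)
n=24: W (go to 20, an L position)

24: W, 6: W, 21: L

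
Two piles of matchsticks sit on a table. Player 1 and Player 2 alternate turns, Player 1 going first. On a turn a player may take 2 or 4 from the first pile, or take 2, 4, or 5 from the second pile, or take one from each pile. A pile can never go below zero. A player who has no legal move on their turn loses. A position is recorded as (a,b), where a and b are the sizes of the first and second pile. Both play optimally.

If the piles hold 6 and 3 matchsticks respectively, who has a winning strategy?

Build the W/L table. Terminal = L. A non-terminal position is W if it has a move to some L; otherwise it is L.
No move ever increases a pile, so every position that can arise here has a ≤ 6 and b ≤ 3; it is enough to label the cells with 0 ≤ a ≤ 6 and 0 ≤ b ≤ 3.
Every move lowers a or b (never raises either), so fill the grid row by row in increasing a, and left to right within a row: each cell's successors are then already labelled.
      b=0  b=1  b=2  b=3
a=0:    L    L    W    W
a=1:    L    W    W    L
a=2:    W    W    L    L
a=3:    W    L    L    W
a=4:    W    W    W    W
a=5:    W    W    W    W
a=6:    L    L    W    W
Cells with no legal move (terminal, hence L): (0,0), (0,1), (1,0).
The remaining L cells, each justified by listing all of its moves:
(1,3): only reaches (1,1)(W), (0,2)(W), all W → L
(2,2): only reaches (0,2)(W), (2,0)(W), (1,1)(W), all W → L
(2,3): only reaches (0,3)(W), (2,1)(W), (1,2)(W), all W → L
(3,1): only reaches (1,1)(W), (2,0)(W), all W → L
(3,2): only reaches (1,2)(W), (3,0)(W), (2,1)(W), all W → L
(6,0): only reaches (4,0)(W), (2,0)(W), all W → L
(6,1): only reaches (4,1)(W), (2,1)(W), (5,0)(W), all W → L
Every other cell has at least one move into one of the L cells above, so it is W.
From (6,3) Player 1 can move to (2,3), reaching an L position.

Player 1 wins.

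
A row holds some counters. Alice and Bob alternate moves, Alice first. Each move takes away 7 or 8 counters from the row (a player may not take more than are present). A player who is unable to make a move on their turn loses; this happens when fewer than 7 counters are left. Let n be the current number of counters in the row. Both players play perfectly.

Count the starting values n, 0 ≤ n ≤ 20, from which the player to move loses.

Use the standard recursion: the mover loses at a terminal position; elsewhere, the mover wins exactly when some move hands the opponent an L position.
n=0: no move → L
n=1: no move → L
n=2: no move → L
n=3: no move → L
n=4: no move → L
n=5: no move → L
n=6: no move → L
n=7: reaches L-position 0 → W
n=8: reaches L-position 1 → W
n=9: reaches L-position 2 → W
n=10: reaches L-position 3 → W
n=11: reaches L-position 4 → W
n=12: reaches L-position 5 → W
n=13: reaches L-position 6 → W
n=14: reaches L-position 6 → W
n=15: only reaches 8(W), 7(W), all W → L
n=16: only reaches 9(W), 8(W), all W → L
n=17: only reaches 10(W), 9(W), all W → L
n=18: only reaches 11(W), 10(W), all W → L
n=19: only reaches 12(W), 11(W), all W → L
n=20: only reaches 13(W), 12(W), all W → L
L entries with 0 ≤ n ≤ 20: n = 0, 1, 2, 3, 4, 5, 6, 15, 16, 17, 18, 19, 20; that makes 13.

13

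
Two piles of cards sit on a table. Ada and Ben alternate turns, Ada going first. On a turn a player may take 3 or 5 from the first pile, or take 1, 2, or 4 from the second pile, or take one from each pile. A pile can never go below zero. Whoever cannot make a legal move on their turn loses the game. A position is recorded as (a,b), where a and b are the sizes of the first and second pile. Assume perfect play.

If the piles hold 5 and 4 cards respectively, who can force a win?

Ben wins.

Use the standard recursion: the mover loses at a terminal position; elsewhere, the mover wins exactly when some move hands the opponent an L position.
No move ever increases a pile, so every position that can arise here has a ≤ 5 and b ≤ 4; it is enough to label the cells with 0 ≤ a ≤ 5 and 0 ≤ b ≤ 4.
Every move lowers a or b (never raises either), so fill the grid row by row in increasing a, and left to right within a row: each cell's successors are then already labelled.
      b=0  b=1  b=2  b=3  b=4
a=0:    L    W    W    L    W
a=1:    L    W    W    L    W
a=2:    L    W    W    L    W
a=3:    W    W    L    W    W
a=4:    W    L    W    W    L
a=5:    W    L    W    W    L
Cells with no legal move (terminal, hence L): (0,0), (1,0), (2,0).
The remaining L cells, each justified by listing all of its moves:
(0,3): only reaches (0,2)(W), (0,1)(W), all W → L
(1,3): only reaches (1,2)(W), (1,1)(W), (0,2)(W), all W → L
(2,3): only reaches (2,2)(W), (2,1)(W), (1,2)(W), all W → L
(3,2): only reaches (0,2)(W), (3,1)(W), (3,0)(W), (2,1)(W), all W → L
(4,1): only reaches (1,1)(W), (4,0)(W), (3,0)(W), all W → L
(4,4): only reaches (1,4)(W), (4,3)(W), (4,2)(W), (4,0)(W), (3,3)(W), all W → L
(5,1): only reaches (2,1)(W), (0,1)(W), (5,0)(W), (4,0)(W), all W → L
(5,4): only reaches (2,4)(W), (0,4)(W), (5,3)(W), (5,2)(W), (5,0)(W), (4,3)(W), all W → L
Every other cell has at least one move into one of the L cells above, so it is W.
The starting position (5,4) is L: whatever Ada does, the opponent receives a W position.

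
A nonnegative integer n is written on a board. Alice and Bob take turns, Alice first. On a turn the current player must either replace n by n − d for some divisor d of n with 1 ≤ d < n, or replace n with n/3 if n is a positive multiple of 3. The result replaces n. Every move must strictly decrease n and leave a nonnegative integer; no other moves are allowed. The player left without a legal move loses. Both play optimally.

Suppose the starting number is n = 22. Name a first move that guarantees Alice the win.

Compute win/loss labels from the base case upward. A position with no move is L. Any other position is W if it can reach an L in one move, else L.
n=0: no move → L
n=1: no move → L
n=2: can move to 1, which is L ⇒ W
n=3: can move to 1, which is L ⇒ W
n=4: moves to 2(W), 3(W); every one is W ⇒ L
n=5: can move to 4, which is L ⇒ W
n=6: can move to 4, which is L ⇒ W
n=7: the only move is to 6(W), a W ⇒ L
n=8: can move to 4, which is L ⇒ W
n=9: moves to 3(W), 6(W), 8(W); every one is W ⇒ L
n=10: can move to 9, which is L ⇒ W
n=11: the only move is to 10(W), a W ⇒ L
n=12: can move to 4, which is L ⇒ W
n=13: the only move is to 12(W), a W ⇒ L
n=14: can move to 7, which is L ⇒ W
n=15: moves to 5(W), 10(W), 12(W), 14(W); every one is W ⇒ L
n=16: can move to 15, which is L ⇒ W
n=17: the only move is to 16(W), a W ⇒ L
n=18: can move to 9, which is L ⇒ W
n=19: the only move is to 18(W), a W ⇒ L
n=20: can move to 15, which is L ⇒ W
n=21: can move to 7, which is L ⇒ W
n=22: can move to 11, which is L ⇒ W
From 22, the L positions reachable in one move are: 11.

Move to 11.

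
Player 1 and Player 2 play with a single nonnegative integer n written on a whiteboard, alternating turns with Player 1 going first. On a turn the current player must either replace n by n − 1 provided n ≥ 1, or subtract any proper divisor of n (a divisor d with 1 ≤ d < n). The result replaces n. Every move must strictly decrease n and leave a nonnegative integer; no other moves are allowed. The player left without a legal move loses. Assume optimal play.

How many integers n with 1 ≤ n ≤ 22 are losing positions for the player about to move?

Build the W/L table. Terminal = L. A non-terminal position is W if it has a move to some L; otherwise it is L.
n=0: no move → L
n=1: →0(L), so W
n=2: →1(W) only, which is W, so L
n=3: →2(L), so W
n=4: →2(L), so W
n=5: →4(W) only, which is W, so L
n=6: →5(L), so W
n=7: →6(W) only, which is W, so L
n=8: →7(L), so W
n=9: →6(W), 8(W) — all W, so L
n=10: →5(L), so W
n=11: →10(W) only, which is W, so L
n=12: →9(L), so W
n=13: →12(W) only, which is W, so L
n=14: →7(L), so W
n=15: →10(W), 12(W), 14(W) — all W, so L
n=16: →15(L), so W
n=17: →16(W) only, which is W, so L
n=18: →9(L), so W
n=19: →18(W) only, which is W, so L
n=20: →15(L), so W
n=21: →14(W), 18(W), 20(W) — all W, so L
n=22: →11(L), so W
L entries with 1 ≤ n ≤ 22 (n=0 is outside the asked range and is not counted): n = 2, 5, 7, 9, 11, 13, 15, 17, 19, 21; that makes 10.

10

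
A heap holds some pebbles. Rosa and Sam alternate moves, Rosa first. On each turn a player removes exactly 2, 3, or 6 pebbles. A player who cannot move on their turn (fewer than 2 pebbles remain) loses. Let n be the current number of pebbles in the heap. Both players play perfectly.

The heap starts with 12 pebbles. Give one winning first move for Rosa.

Use the standard recursion: the mover loses at a terminal position; elsewhere, the mover wins exactly when some move hands the opponent an L position.
n=0: no move → L
n=1: no move → L
n=2: →0(L), so W
n=3: →1(L), so W
n=4: →1(L), so W
n=5: →3(W), 2(W) — all W, so L
n=6: →0(L), so W
n=7: →5(L), so W
n=8: →5(L), so W
n=9: →7(W), 6(W), 3(W) — all W, so L
n=10: →8(W), 7(W), 4(W) — all W, so L
n=11: →9(L), so W
n=12: →10(L), so W
From 12, the L positions reachable in one move are: 10, 9. Any move reaching one of these is winning.

Remove 2, leaving 10.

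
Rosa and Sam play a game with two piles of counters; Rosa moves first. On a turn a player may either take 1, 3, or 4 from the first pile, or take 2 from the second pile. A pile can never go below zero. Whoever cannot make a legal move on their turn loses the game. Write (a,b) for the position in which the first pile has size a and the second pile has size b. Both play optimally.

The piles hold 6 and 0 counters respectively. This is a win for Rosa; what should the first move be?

Move to (2,0).

Work bottom-up. With no move the player to move loses. Otherwise the position is W if at least one move leads to an L position for the opponent, and L if every move leads to a W.
No move ever increases a pile, so every position that can arise here has a ≤ 6 and b ≤ 0; it is enough to label the cells with 0 ≤ a ≤ 6 and 0 ≤ b ≤ 0.
Every move lowers a or b (never raises either), so fill the grid row by row in increasing a, and left to right within a row: each cell's successors are then already labelled.
      b=0
a=0:    L
a=1:    W
a=2:    L
a=3:    W
a=4:    W
a=5:    W
a=6:    W
Cells with no legal move (terminal, hence L): (0,0).
The remaining L cells, each justified by listing all of its moves:
(2,0): the only move is to (1,0)(W), a W ⇒ L
Every other cell has at least one move into one of the L cells above, so it is W.
From (6,0), the L positions reachable in one move are: (2,0).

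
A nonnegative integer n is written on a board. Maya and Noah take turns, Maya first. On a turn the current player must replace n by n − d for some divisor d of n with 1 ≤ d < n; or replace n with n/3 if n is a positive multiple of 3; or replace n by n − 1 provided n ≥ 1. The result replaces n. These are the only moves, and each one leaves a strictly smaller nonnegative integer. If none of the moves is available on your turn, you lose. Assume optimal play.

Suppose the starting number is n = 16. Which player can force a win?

Work bottom-up. With no move the player to move loses. Otherwise the position is W if at least one move leads to an L position for the opponent, and L if every move leads to a W.
n=0: no move → L
n=1: W (go to 0, an L position)
n=2: L (sole option 1(W) is W)
n=3: W (go to 2, an L position)
n=4: W (go to 2, an L position)
n=5: L (sole option 4(W) is W)
n=6: W (go to 2, an L position)
n=7: L (sole option 6(W) is W)
n=8: W (go to 7, an L position)
n=9: L (options 3(W), 6(W), 8(W) are all W)
n=10: W (go to 5, an L position)
n=11: L (sole option 10(W) is W)
n=12: W (go to 9, an L position)
n=13: L (sole option 12(W) is W)
n=14: W (go to 7, an L position)
n=15: W (go to 5, an L position)
n=16: L (options 8(W), 12(W), 14(W), 15(W) are all W)
Every move from 16 reaches a W position, so the mover loses.

Noah wins.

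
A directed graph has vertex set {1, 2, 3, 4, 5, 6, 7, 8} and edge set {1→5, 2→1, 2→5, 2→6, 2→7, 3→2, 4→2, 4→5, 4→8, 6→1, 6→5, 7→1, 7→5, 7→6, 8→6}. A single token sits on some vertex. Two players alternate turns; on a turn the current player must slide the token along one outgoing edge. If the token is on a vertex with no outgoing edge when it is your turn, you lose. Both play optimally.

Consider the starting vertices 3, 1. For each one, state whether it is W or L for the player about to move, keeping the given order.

Label each position W (a win for the player to move) or L (a loss). A position with no legal move is L; any other position is W exactly when some move reaches an L, and L when every move reaches a W.
Every edge goes from a vertex to one that appears earlier in the order 5, 1, 6, 7, 2, 8, 3, 4, so processing vertices in that order labels each vertex after all of its successors.
5: no outgoing edge → L
1: reaches L-position 5 → W
6: reaches L-position 5 → W
7: reaches L-position 5 → W
2: reaches L-position 5 → W
8: only reaches 6(W), which is W → L
3: only reaches 2(W), which is W → L
4: reaches L-position 8 → W

3: L, 1: W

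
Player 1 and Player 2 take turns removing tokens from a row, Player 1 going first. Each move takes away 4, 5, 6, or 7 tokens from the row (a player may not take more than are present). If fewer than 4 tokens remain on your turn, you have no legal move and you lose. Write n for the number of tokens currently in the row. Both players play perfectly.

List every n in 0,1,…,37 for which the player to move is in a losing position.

Positions with no move are L. A position that does have a move is losing for the player to move precisely when every available move leads to a winning position for the opponent. Fill in the labels:
n=0: no move → L
n=1: no move → L
n=2: no move → L
n=3: no move → L
n=4: reaches L-position 0 → W
n=5: reaches L-position 1 → W
n=6: reaches L-position 2 → W
n=7: reaches L-position 3 → W
n=8: reaches L-position 3 → W
n=9: reaches L-position 3 → W
n=10: reaches L-position 3 → W
n=11: only reaches 7(W), 6(W), 5(W), 4(W), all W → L
n=12: only reaches 8(W), 7(W), 6(W), 5(W), all W → L
n=13: only reaches 9(W), 8(W), 7(W), 6(W), all W → L
n=14: only reaches 10(W), 9(W), 8(W), 7(W), all W → L
n=15: reaches L-position 11 → W
n=16: reaches L-position 12 → W
n=17: reaches L-position 13 → W
n=18: reaches L-position 14 → W
n=19: reaches L-position 14 → W
n=20: reaches L-position 14 → W
n=21: reaches L-position 14 → W
n=22: only reaches 18(W), 17(W), 16(W), 15(W), all W → L
n=23: only reaches 19(W), 18(W), 17(W), 16(W), all W → L
n=24: only reaches 20(W), 19(W), 18(W), 17(W), all W → L
n=25: only reaches 21(W), 20(W), 19(W), 18(W), all W → L
n=26: reaches L-position 22 → W
n=27: reaches L-position 23 → W
n=28: reaches L-position 24 → W
n=29: reaches L-position 25 → W
n=30: reaches L-position 25 → W
n=31: reaches L-position 25 → W
n=32: reaches L-position 25 → W
n=33: only reaches 29(W), 28(W), 27(W), 26(W), all W → L
n=34: only reaches 30(W), 29(W), 28(W), 27(W), all W → L
n=35: only reaches 31(W), 30(W), 29(W), 28(W), all W → L
n=36: only reaches 32(W), 31(W), 30(W), 29(W), all W → L
n=37: reaches L-position 33 → W
The losing starting values of n are exactly the entries labelled L in this table (16 of them).

0, 1, 2, 3, 11, 12, 13, 14, 22, 23, 24, 25, 33, 34, 35, 36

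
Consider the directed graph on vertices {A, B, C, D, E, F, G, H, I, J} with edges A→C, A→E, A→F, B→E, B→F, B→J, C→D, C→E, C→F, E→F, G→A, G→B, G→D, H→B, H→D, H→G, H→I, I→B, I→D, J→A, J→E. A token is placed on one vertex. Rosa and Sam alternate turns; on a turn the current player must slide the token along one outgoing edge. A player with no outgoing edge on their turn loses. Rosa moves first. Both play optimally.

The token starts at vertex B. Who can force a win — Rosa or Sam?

Build the W/L table. Terminal = L. A non-terminal position is W if it has a move to some L; otherwise it is L.
Every edge goes from a vertex to one that appears earlier in the order D, F, E, C, A, J, B, I, G, H, so processing vertices in that order labels each vertex after all of its successors.
D: no outgoing edge → L
F: no outgoing edge → L
E: →F(L), so W
C: →F(L), so W
A: →F(L), so W
J: →A(W), E(W) — all W, so L
B: →J(L), so W
I: →D(L), so W
G: →D(L), so W
H: →D(L), so W
From B Rosa can move to J, reaching an L position.

Rosa wins.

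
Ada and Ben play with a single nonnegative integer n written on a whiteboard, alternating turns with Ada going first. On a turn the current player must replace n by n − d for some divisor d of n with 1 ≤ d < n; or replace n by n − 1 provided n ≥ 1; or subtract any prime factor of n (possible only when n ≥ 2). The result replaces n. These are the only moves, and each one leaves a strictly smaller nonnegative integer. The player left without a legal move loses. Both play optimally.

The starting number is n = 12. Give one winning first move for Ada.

Positions with no move are L. A position that does have a move is losing for the player to move precisely when every available move leads to a winning position for the opponent. Fill in the labels:
n=0: no move → L
n=1: →0(L), so W
n=2: →0(L), so W
n=3: →0(L), so W
n=4: →2(W), 3(W) — all W, so L
n=5: →0(L), so W
n=6: →4(L), so W
n=7: →0(L), so W
n=8: →4(L), so W
n=9: →6(W), 8(W) — all W, so L
n=10: →9(L), so W
n=11: →0(L), so W
n=12: →9(L), so W
From 12, the L positions reachable in one move are: 9.

Move to 9.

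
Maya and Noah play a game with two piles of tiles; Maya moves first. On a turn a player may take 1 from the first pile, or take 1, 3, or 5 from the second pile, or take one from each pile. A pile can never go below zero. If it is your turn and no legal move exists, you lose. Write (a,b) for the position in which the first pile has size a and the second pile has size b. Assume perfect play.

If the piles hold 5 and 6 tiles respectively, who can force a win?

Maya wins.

Work bottom-up. With no move the player to move loses. Otherwise the position is W if at least one move leads to an L position for the opponent, and L if every move leads to a W.
No move ever increases a pile, so every position that can arise here has a ≤ 5 and b ≤ 6; it is enough to label the cells with 0 ≤ a ≤ 5 and 0 ≤ b ≤ 6.
Every move lowers a or b (never raises either), so fill the grid row by row in increasing a, and left to right within a row: each cell's successors are then already labelled.
      b=0  b=1  b=2  b=3  b=4  b=5  b=6
a=0:    L    W    L    W    L    W    L
a=1:    W    W    W    W    W    W    W
a=2:    L    W    L    W    L    W    L
a=3:    W    W    W    W    W    W    W
a=4:    L    W    L    W    L    W    L
a=5:    W    W    W    W    W    W    W
Cells with no legal move (terminal, hence L): (0,0).
The remaining L cells, each justified by listing all of its moves:
(0,2): →(0,1)(W) only, which is W, so L
(0,4): →(0,3)(W), (0,1)(W) — all W, so L
(0,6): →(0,5)(W), (0,3)(W), (0,1)(W) — all W, so L
(2,0): →(1,0)(W) only, which is W, so L
(2,2): →(1,2)(W), (2,1)(W), (1,1)(W) — all W, so L
(2,4): →(1,4)(W), (2,3)(W), (2,1)(W), (1,3)(W) — all W, so L
(2,6): →(1,6)(W), (2,5)(W), (2,3)(W), (2,1)(W), (1,5)(W) — all W, so L
(4,0): →(3,0)(W) only, which is W, so L
(4,2): →(3,2)(W), (4,1)(W), (3,1)(W) — all W, so L
(4,4): →(3,4)(W), (4,3)(W), (4,1)(W), (3,3)(W) — all W, so L
(4,6): →(3,6)(W), (4,5)(W), (4,3)(W), (4,1)(W), (3,5)(W) — all W, so L
Every other cell has at least one move into one of the L cells above, so it is W.
From (5,6) Maya can move to (4,6), reaching an L position.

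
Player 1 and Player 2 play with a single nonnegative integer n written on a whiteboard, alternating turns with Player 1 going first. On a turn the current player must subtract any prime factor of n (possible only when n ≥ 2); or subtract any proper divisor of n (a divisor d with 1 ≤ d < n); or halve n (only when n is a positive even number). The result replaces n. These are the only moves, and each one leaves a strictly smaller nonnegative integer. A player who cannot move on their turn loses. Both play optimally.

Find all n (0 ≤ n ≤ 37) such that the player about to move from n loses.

Work bottom-up. With no move the player to move loses. Otherwise the position is W if at least one move leads to an L position for the opponent, and L if every move leads to a W.
n=0: no move → L
n=1: no move → L
n=2: reaches L-position 0 → W
n=3: reaches L-position 0 → W
n=4: only reaches 2(W), 3(W), all W → L
n=5: reaches L-position 0 → W
n=6: reaches L-position 4 → W
n=7: reaches L-position 0 → W
n=8: reaches L-position 4 → W
n=9: only reaches 6(W), 8(W), all W → L
n=10: reaches L-position 9 → W
n=11: reaches L-position 0 → W
n=12: reaches L-position 9 → W
n=13: reaches L-position 0 → W
n=14: only reaches 7(W), 12(W), 13(W), all W → L
n=15: reaches L-position 14 → W
n=16: reaches L-position 14 → W
n=17: reaches L-position 0 → W
n=18: reaches L-position 9 → W
n=19: reaches L-position 0 → W
n=20: only reaches 10(W), 15(W), 16(W), 18(W), 19(W), all W → L
n=21: reaches L-position 14 → W
n=22: reaches L-position 20 → W
n=23: reaches L-position 0 → W
n=24: reaches L-position 20 → W
n=25: reaches L-position 20 → W
n=26: only reaches 13(W), 24(W), 25(W), all W → L
n=27: reaches L-position 26 → W
n=28: reaches L-position 14 → W
n=29: reaches L-position 0 → W
n=30: reaches L-position 20 → W
n=31: reaches L-position 0 → W
n=32: only reaches 16(W), 24(W), 28(W), 30(W), 31(W), all W → L
n=33: reaches L-position 32 → W
n=34: reaches L-position 32 → W
n=35: only reaches 28(W), 30(W), 34(W), all W → L
n=36: reaches L-position 32 → W
n=37: reaches L-position 0 → W
Reading off the rows marked L gives the requested list; there are 9 such values of n.

0, 1, 4, 9, 14, 20, 26, 32, 35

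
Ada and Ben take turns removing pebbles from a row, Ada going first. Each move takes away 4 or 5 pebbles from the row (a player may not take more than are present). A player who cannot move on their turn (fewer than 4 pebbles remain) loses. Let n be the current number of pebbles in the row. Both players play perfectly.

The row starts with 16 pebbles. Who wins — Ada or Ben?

Positions with no move are L. A position that does have a move is losing for the player to move precisely when every available move leads to a winning position for the opponent. Fill in the labels:
n=0: no move → L
n=1: no move → L
n=2: no move → L
n=3: no move → L
n=4: can move to 0, which is L ⇒ W
n=5: can move to 1, which is L ⇒ W
n=6: can move to 2, which is L ⇒ W
n=7: can move to 3, which is L ⇒ W
n=8: can move to 3, which is L ⇒ W
n=9: moves to 5(W), 4(W); every one is W ⇒ L
n=10: moves to 6(W), 5(W); every one is W ⇒ L
n=11: moves to 7(W), 6(W); every one is W ⇒ L
n=12: moves to 8(W), 7(W); every one is W ⇒ L
n=13: can move to 9, which is L ⇒ W
n=14: can move to 10, which is L ⇒ W
n=15: can move to 11, which is L ⇒ W
n=16: can move to 12, which is L ⇒ W
The starting position 16 is W: Ada should remove 4, leaving 12, handing over an L position.

Ada wins.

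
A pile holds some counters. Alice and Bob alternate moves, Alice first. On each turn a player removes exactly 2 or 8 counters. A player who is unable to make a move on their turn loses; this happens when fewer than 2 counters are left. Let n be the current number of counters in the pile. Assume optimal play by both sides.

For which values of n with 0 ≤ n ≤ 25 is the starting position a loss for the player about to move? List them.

0, 1, 4, 5, 10, 11, 14, 15, 20, 21, 24, 25

Positions with no move are L. A position that does have a move is losing for the player to move precisely when every available move leads to a winning position for the opponent. Fill in the labels:
n=0: no move → L
n=1: no move → L
n=2: reaches L-position 0 → W
n=3: reaches L-position 1 → W
n=4: only reaches 2(W), which is W → L
n=5: only reaches 3(W), which is W → L
n=6: reaches L-position 4 → W
n=7: reaches L-position 5 → W
n=8: reaches L-position 0 → W
n=9: reaches L-position 1 → W
n=10: only reaches 8(W), 2(W), all W → L
n=11: only reaches 9(W), 3(W), all W → L
n=12: reaches L-position 10 → W
n=13: reaches L-position 11 → W
n=14: only reaches 12(W), 6(W), all W → L
n=15: only reaches 13(W), 7(W), all W → L
n=16: reaches L-position 14 → W
n=17: reaches L-position 15 → W
n=18: reaches L-position 10 → W
n=19: reaches L-position 11 → W
n=20: only reaches 18(W), 12(W), all W → L
n=21: only reaches 19(W), 13(W), all W → L
n=22: reaches L-position 20 → W
n=23: reaches L-position 21 → W
n=24: only reaches 22(W), 16(W), all W → L
n=25: only reaches 23(W), 17(W), all W → L
The losing starting values of n are exactly the entries labelled L in this table (12 of them).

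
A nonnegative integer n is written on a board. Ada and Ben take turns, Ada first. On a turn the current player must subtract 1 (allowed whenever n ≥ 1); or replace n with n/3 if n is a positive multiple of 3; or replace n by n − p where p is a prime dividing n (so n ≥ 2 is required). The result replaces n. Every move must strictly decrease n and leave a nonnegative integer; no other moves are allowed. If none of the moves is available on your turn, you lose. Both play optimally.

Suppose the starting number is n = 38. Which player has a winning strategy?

Ben wins.

Work bottom-up. With no move the player to move loses. Otherwise the position is W if at least one move leads to an L position for the opponent, and L if every move leads to a W.
n=0: no move → L
n=1: can move to 0, which is L ⇒ W
n=2: can move to 0, which is L ⇒ W
n=3: can move to 0, which is L ⇒ W
n=4: moves to 2(W), 3(W); every one is W ⇒ L
n=5: can move to 0, which is L ⇒ W
n=6: can move to 4, which is L ⇒ W
n=7: can move to 0, which is L ⇒ W
n=8: moves to 6(W), 7(W); every one is W ⇒ L
n=9: can move to 8, which is L ⇒ W
n=10: can move to 8, which is L ⇒ W
n=11: can move to 0, which is L ⇒ W
n=12: can move to 4, which is L ⇒ W
n=13: can move to 0, which is L ⇒ W
n=14: moves to 7(W), 12(W), 13(W); every one is W ⇒ L
n=15: can move to 14, which is L ⇒ W
n=16: can move to 14, which is L ⇒ W
n=17: can move to 0, which is L ⇒ W
n=18: moves to 6(W), 15(W), 16(W), 17(W); every one is W ⇒ L
n=19: can move to 0, which is L ⇒ W
n=20: can move to 18, which is L ⇒ W
n=21: can move to 14, which is L ⇒ W
n=22: moves to 11(W), 20(W), 21(W); every one is W ⇒ L
n=23: can move to 0, which is L ⇒ W
n=24: can move to 8, which is L ⇒ W
n=25: moves to 20(W), 24(W); every one is W ⇒ L
n=26: can move to 25, which is L ⇒ W
n=27: moves to 9(W), 24(W), 26(W); every one is W ⇒ L
n=28: can move to 27, which is L ⇒ W
n=29: can move to 0, which is L ⇒ W
n=30: can move to 25, which is L ⇒ W
n=31: can move to 0, which is L ⇒ W
n=32: moves to 30(W), 31(W); every one is W ⇒ L
n=33: can move to 22, which is L ⇒ W
n=34: can move to 32, which is L ⇒ W
n=35: moves to 28(W), 30(W), 34(W); every one is W ⇒ L
n=36: can move to 35, which is L ⇒ W
n=37: can move to 0, which is L ⇒ W
n=38: moves to 19(W), 36(W), 37(W); every one is W ⇒ L
Every move from 38 reaches a W position, so the mover loses.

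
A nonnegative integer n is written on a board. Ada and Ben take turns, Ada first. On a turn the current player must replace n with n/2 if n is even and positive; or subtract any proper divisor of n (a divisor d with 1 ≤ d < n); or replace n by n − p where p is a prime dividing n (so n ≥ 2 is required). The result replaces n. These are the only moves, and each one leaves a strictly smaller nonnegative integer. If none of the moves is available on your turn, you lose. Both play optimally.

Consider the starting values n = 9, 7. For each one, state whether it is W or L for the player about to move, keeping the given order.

Compute win/loss labels from the base case upward. A position with no move is L. Any other position is W if it can reach an L in one move, else L.
n=0: no move → L
n=1: no move → L
n=2: reaches L-position 0 → W
n=3: reaches L-position 0 → W
n=4: only reaches 2(W), 3(W), all W → L
n=5: reaches L-position 0 → W
n=6: reaches L-position 4 → W
n=7: reaches L-position 0 → W
n=8: reaches L-position 4 → W
n=9: only reaches 6(W), 8(W), all W → L

9: L, 7: W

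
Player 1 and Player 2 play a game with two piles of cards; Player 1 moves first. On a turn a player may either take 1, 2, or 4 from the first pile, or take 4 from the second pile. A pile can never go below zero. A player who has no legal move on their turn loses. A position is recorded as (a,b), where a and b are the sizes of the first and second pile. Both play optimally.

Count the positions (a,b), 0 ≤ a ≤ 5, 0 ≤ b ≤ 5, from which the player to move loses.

Label each position W (a win for the player to move) or L (a loss). A position with no legal move is L; any other position is W exactly when some move reaches an L, and L when every move reaches a W.
Every move lowers a or b (never raises either), so fill the grid row by row in increasing a, and left to right within a row: each cell's successors are then already labelled.
      b=0  b=1  b=2  b=3  b=4  b=5
a=0:    L    L    L    L    W    W
a=1:    W    W    W    W    L    L
a=2:    W    W    W    W    W    W
a=3:    L    L    L    L    W    W
a=4:    W    W    W    W    L    L
a=5:    W    W    W    W    W    W
Cells with no legal move (terminal, hence L): (0,0), (0,1), (0,2), (0,3).
The remaining L cells, each justified by listing all of its moves:
(1,4): only reaches (0,4)(W), (1,0)(W), all W → L
(1,5): only reaches (0,5)(W), (1,1)(W), all W → L
(3,0): only reaches (2,0)(W), (1,0)(W), all W → L
(3,1): only reaches (2,1)(W), (1,1)(W), all W → L
(3,2): only reaches (2,2)(W), (1,2)(W), all W → L
(3,3): only reaches (2,3)(W), (1,3)(W), all W → L
(4,4): only reaches (3,4)(W), (2,4)(W), (0,4)(W), (4,0)(W), all W → L
(4,5): only reaches (3,5)(W), (2,5)(W), (0,5)(W), (4,1)(W), all W → L
Every other cell has at least one move into one of the L cells above, so it is W.
L cells per row: a=0: 4, a=1: 2, a=2: 0, a=3: 4, a=4: 2, a=5: 0; total 12.

12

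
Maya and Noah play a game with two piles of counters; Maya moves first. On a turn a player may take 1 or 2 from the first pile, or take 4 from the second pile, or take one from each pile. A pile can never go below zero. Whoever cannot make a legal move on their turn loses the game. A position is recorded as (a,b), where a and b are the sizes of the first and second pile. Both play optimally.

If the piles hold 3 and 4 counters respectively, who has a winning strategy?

Classify positions by backward induction: terminal positions (no move available) are L. From any other position, the mover wins iff some move reaches an L.
No move ever increases a pile, so every position that can arise here has a ≤ 3 and b ≤ 4; it is enough to label the cells with 0 ≤ a ≤ 3 and 0 ≤ b ≤ 4.
Every move lowers a or b (never raises either), so fill the grid row by row in increasing a, and left to right within a row: each cell's successors are then already labelled.
      b=0  b=1  b=2  b=3  b=4
a=0:    L    L    L    L    W
a=1:    W    W    W    W    W
a=2:    W    W    W    W    L
a=3:    L    L    L    L    W
Cells with no legal move (terminal, hence L): (0,0), (0,1), (0,2), (0,3).
The remaining L cells, each justified by listing all of its moves:
(2,4): only reaches (1,4)(W), (0,4)(W), (2,0)(W), (1,3)(W), all W → L
(3,0): only reaches (2,0)(W), (1,0)(W), all W → L
(3,1): only reaches (2,1)(W), (1,1)(W), (2,0)(W), all W → L
(3,2): only reaches (2,2)(W), (1,2)(W), (2,1)(W), all W → L
(3,3): only reaches (2,3)(W), (1,3)(W), (2,2)(W), all W → L
Every other cell has at least one move into one of the L cells above, so it is W.
The starting position (3,4) is W: Maya should move to (2,4), handing over an L position.

Maya wins.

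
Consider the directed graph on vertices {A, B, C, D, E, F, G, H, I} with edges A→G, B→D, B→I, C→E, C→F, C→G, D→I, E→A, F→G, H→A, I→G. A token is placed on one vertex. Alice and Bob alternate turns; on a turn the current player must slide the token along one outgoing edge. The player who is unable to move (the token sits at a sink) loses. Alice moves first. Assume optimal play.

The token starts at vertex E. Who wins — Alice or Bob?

Bob wins.

Positions with no move are L. A position that does have a move is losing for the player to move precisely when every available move leads to a winning position for the opponent. Fill in the labels:
Every edge goes from a vertex to one that appears earlier in the order G, I, F, A, E, D, H, C, B, so processing vertices in that order labels each vertex after all of its successors.
G: no outgoing edge → L
I: can move to G, which is L ⇒ W
F: can move to G, which is L ⇒ W
A: can move to G, which is L ⇒ W
E: the only move is to A(W), a W ⇒ L
D: the only move is to I(W), a W ⇒ L
H: the only move is to A(W), a W ⇒ L
C: can move to E, which is L ⇒ W
B: can move to D, which is L ⇒ W
Every move from E reaches a W position, so the mover loses.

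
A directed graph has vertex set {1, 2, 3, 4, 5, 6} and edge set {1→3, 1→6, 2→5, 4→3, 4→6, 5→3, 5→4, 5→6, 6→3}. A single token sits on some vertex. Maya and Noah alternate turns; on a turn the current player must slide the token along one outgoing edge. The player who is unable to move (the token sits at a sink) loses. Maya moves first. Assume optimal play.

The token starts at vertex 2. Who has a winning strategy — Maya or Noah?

Compute win/loss labels from the base case upward. A position with no move is L. Any other position is W if it can reach an L in one move, else L.
Every edge goes from a vertex to one that appears earlier in the order 3, 6, 4, 5, 2, 1, so processing vertices in that order labels each vertex after all of its successors.
3: no outgoing edge → L
6: →3(L), so W
4: →3(L), so W
5: →3(L), so W
2: →5(W) only, which is W, so L
1: →3(L), so W
The starting position 2 is L: whatever Maya does, the opponent receives a W position.

Noah wins.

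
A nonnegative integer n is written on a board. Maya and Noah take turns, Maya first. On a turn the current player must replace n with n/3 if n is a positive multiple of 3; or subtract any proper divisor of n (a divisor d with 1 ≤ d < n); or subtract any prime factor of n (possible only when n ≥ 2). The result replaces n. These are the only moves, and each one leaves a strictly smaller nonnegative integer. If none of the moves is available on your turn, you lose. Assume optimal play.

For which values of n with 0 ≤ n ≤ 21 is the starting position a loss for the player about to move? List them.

Build the W/L table. Terminal = L. A non-terminal position is W if it has a move to some L; otherwise it is L.
n=0: no move → L
n=1: no move → L
n=2: can move to 0, which is L ⇒ W
n=3: can move to 0, which is L ⇒ W
n=4: moves to 2(W), 3(W); every one is W ⇒ L
n=5: can move to 0, which is L ⇒ W
n=6: can move to 4, which is L ⇒ W
n=7: can move to 0, which is L ⇒ W
n=8: can move to 4, which is L ⇒ W
n=9: moves to 3(W), 6(W), 8(W); every one is W ⇒ L
n=10: can move to 9, which is L ⇒ W
n=11: can move to 0, which is L ⇒ W
n=12: can move to 4, which is L ⇒ W
n=13: can move to 0, which is L ⇒ W
n=14: moves to 7(W), 12(W), 13(W); every one is W ⇒ L
n=15: can move to 14, which is L ⇒ W
n=16: can move to 14, which is L ⇒ W
n=17: can move to 0, which is L ⇒ W
n=18: can move to 9, which is L ⇒ W
n=19: can move to 0, which is L ⇒ W
n=20: moves to 10(W), 15(W), 16(W), 18(W), 19(W); every one is W ⇒ L
n=21: can move to 14, which is L ⇒ W
The losing starting values of n are exactly the entries labelled L in this table (6 of them).

0, 1, 4, 9, 14, 20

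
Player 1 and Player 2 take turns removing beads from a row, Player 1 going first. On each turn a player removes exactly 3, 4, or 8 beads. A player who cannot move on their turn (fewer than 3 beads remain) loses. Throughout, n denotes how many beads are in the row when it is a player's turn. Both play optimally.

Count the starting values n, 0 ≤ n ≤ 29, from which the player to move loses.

Compute win/loss labels from the base case upward. A position with no move is L. Any other position is W if it can reach an L in one move, else L.
n=0: no move → L
n=1: no move → L
n=2: no move → L
n=3: W (go to 0, an L position)
n=4: W (go to 1, an L position)
n=5: W (go to 2, an L position)
n=6: W (go to 2, an L position)
n=7: L (options 4(W), 3(W) are all W)
n=8: W (go to 0, an L position)
n=9: W (go to 1, an L position)
n=10: W (go to 7, an L position)
n=11: W (go to 7, an L position)
n=12: L (options 9(W), 8(W), 4(W) are all W)
n=13: L (options 10(W), 9(W), 5(W) are all W)
n=14: L (options 11(W), 10(W), 6(W) are all W)
n=15: W (go to 12, an L position)
n=16: W (go to 13, an L position)
n=17: W (go to 14, an L position)
n=18: W (go to 14, an L position)
n=19: L (options 16(W), 15(W), 11(W) are all W)
n=20: W (go to 12, an L position)
n=21: W (go to 13, an L position)
n=22: W (go to 19, an L position)
n=23: W (go to 19, an L position)
n=24: L (options 21(W), 20(W), 16(W) are all W)
n=25: L (options 22(W), 21(W), 17(W) are all W)
n=26: L (options 23(W), 22(W), 18(W) are all W)
n=27: W (go to 24, an L position)
n=28: W (go to 25, an L position)
n=29: W (go to 26, an L position)
L entries with 0 ≤ n ≤ 29: n = 0, 1, 2, 7, 12, 13, 14, 19, 24, 25, 26; that makes 11.

11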